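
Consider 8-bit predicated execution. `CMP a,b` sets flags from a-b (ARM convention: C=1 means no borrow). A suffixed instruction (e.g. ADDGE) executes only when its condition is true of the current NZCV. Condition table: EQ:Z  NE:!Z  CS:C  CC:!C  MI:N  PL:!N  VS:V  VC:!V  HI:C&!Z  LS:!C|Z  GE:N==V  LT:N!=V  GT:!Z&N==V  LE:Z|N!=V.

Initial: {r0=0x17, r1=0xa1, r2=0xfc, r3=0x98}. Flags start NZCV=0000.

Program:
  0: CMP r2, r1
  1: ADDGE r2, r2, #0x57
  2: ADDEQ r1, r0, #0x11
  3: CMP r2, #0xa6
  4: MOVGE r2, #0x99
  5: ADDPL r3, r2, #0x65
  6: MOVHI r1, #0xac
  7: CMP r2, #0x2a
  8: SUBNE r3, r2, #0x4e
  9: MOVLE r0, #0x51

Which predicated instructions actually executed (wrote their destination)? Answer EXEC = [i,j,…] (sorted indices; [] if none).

EXEC = [1,4,8,9]

[0] flags=0010 → (cmp)
[1] flags=0010 GE?T → r2=0x53
[2] flags=0010 EQ?F → skip
[3] flags=1001 → (cmp)
[4] flags=1001 GE?T → r2=0x99
[5] flags=1001 PL?F → skip
[6] flags=1001 HI?F → skip
[7] flags=0011 → (cmp)
[8] flags=0011 NE?T → r3=0x4b
[9] flags=0011 LE?T → r0=0x51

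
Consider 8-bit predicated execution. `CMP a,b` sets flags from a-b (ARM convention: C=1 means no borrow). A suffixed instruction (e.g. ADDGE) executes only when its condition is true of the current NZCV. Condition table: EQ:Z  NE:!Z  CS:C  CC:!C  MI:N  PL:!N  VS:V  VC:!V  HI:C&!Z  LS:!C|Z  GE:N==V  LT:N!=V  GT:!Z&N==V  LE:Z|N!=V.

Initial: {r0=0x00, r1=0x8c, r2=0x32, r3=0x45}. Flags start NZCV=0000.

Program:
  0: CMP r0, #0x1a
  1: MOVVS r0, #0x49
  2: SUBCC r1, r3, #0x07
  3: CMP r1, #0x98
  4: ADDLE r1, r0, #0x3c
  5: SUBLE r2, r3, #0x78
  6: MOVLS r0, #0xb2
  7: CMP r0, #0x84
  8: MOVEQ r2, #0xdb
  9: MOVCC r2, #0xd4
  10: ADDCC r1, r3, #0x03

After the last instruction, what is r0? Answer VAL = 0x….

0: ✓ CMP  NZCV=1000
1: · MOVVS
2: ✓ SUBCC  r1←0x3e
3: ✓ CMP  NZCV=1001
4: · ADDLE
5: · SUBLE
6: ✓ MOVLS  r0←0xb2
7: ✓ CMP  NZCV=0010
8: · MOVEQ
9: · MOVCC
10: · ADDCC

VAL = 0xb2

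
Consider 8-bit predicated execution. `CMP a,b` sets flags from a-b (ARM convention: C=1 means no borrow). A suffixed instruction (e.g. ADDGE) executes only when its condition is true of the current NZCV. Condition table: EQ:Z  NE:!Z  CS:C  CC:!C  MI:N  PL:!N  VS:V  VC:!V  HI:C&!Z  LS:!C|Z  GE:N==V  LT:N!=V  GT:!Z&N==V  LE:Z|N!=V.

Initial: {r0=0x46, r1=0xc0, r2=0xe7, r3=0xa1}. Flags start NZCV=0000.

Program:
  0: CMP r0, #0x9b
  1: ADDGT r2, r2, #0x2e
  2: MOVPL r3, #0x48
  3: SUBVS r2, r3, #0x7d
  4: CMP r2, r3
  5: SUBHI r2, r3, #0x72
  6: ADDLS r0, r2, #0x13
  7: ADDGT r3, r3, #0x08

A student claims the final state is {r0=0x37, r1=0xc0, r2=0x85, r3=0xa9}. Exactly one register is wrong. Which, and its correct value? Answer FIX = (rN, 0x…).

[0] flags=1001 → (cmp)
[1] flags=1001 GT?T → r2=0x15
[2] flags=1001 PL?F → skip
[3] flags=1001 VS?T → r2=0x24
[4] flags=1001 → (cmp)
[5] flags=1001 HI?F → skip
[6] flags=1001 LS?T → r0=0x37
[7] flags=1001 GT?T → r3=0xa9

FIX = (r2, 0x24)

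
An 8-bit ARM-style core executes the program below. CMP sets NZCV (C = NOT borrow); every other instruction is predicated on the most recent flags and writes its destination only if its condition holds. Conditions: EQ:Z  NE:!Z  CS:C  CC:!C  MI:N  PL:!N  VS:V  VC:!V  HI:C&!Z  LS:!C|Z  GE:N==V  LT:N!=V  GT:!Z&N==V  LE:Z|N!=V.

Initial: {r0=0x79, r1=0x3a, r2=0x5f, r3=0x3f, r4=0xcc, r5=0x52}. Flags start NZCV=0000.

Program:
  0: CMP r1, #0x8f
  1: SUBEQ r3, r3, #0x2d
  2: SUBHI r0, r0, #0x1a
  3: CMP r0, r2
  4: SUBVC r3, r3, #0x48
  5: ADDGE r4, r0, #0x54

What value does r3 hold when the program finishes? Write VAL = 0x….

0: ✓ CMP  NZCV=1001
1: · SUBEQ
2: · SUBHI
3: ✓ CMP  NZCV=0010
4: ✓ SUBVC  r3←0xf7
5: ✓ ADDGE  r4←0xcd

VAL = 0xf7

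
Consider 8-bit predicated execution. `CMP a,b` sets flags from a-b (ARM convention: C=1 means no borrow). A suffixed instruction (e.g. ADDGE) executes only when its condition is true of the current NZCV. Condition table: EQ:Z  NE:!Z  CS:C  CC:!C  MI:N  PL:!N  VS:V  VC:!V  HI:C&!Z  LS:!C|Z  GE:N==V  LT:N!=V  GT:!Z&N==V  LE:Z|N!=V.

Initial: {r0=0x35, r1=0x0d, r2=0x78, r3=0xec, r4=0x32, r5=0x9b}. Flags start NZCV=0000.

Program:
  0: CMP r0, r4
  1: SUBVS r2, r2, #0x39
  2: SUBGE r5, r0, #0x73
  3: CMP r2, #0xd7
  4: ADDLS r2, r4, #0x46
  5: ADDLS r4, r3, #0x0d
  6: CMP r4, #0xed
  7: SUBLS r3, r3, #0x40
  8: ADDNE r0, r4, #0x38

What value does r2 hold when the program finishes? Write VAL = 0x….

0: ✓ CMP  NZCV=0010
1: · SUBVS
2: ✓ SUBGE  r5←0xc2
3: ✓ CMP  NZCV=1001
4: ✓ ADDLS  r2←0x78
5: ✓ ADDLS  r4←0xf9
6: ✓ CMP  NZCV=0010
7: · SUBLS
8: ✓ ADDNE  r0←0x31

VAL = 0x78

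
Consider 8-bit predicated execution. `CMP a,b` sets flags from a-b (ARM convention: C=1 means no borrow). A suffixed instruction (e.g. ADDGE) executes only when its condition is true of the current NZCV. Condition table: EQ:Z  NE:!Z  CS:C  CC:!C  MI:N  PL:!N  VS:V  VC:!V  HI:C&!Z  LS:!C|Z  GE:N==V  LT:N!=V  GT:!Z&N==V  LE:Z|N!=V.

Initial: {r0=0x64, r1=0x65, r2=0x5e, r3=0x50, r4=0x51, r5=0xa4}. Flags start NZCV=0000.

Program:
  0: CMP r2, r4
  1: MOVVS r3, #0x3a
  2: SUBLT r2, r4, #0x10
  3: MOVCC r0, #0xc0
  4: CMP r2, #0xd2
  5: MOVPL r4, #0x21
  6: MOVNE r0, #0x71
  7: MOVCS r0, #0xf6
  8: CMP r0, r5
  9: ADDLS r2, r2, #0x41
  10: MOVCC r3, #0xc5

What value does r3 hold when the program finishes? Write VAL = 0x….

VAL = 0xc5

[0] flags=0010 → (cmp)
[1] flags=0010 VS?F → skip
[2] flags=0010 LT?F → skip
[3] flags=0010 CC?F → skip
[4] flags=1001 → (cmp)
[5] flags=1001 PL?F → skip
[6] flags=1001 NE?T → r0=0x71
[7] flags=1001 CS?F → skip
[8] flags=1001 → (cmp)
[9] flags=1001 LS?T → r2=0x9f
[10] flags=1001 CC?T → r3=0xc5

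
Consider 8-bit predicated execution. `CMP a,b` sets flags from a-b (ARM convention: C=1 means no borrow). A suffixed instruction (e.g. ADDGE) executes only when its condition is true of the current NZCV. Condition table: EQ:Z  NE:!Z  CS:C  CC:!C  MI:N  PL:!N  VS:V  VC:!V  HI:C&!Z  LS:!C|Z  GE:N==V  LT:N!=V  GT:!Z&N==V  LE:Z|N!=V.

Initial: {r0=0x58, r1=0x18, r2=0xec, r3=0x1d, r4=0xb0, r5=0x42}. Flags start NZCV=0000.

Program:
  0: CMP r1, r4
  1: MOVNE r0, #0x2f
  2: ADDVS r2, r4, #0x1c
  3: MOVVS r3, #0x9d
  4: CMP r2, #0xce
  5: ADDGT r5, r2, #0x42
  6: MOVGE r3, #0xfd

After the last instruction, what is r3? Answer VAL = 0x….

[0] flags=0000 → (cmp)
[1] flags=0000 NE?T → r0=0x2f
[2] flags=0000 VS?F → skip
[3] flags=0000 VS?F → skip
[4] flags=0010 → (cmp)
[5] flags=0010 GT?T → r5=0x2e
[6] flags=0010 GE?T → r3=0xfd

VAL = 0xfd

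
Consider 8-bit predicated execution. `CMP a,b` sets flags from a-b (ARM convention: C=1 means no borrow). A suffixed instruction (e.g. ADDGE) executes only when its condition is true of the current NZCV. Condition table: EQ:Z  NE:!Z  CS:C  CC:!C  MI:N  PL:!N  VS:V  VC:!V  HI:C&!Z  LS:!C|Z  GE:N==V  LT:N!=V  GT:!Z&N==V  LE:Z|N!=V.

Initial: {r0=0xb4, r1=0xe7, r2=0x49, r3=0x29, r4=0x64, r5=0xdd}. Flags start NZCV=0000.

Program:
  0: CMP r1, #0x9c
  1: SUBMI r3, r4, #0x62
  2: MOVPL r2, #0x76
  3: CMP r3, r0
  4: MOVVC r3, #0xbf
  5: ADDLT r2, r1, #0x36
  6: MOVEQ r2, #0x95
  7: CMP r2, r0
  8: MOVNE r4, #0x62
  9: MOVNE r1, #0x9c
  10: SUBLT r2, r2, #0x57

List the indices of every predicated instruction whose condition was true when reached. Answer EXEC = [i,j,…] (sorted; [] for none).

EXEC = [2,4,8,9]

0: ✓ CMP  NZCV=0010
1: · SUBMI
2: ✓ MOVPL  r2←0x76
3: ✓ CMP  NZCV=0000
4: ✓ MOVVC  r3←0xbf
5: · ADDLT
6: · MOVEQ
7: ✓ CMP  NZCV=1001
8: ✓ MOVNE  r4←0x62
9: ✓ MOVNE  r1←0x9c
10: · SUBLT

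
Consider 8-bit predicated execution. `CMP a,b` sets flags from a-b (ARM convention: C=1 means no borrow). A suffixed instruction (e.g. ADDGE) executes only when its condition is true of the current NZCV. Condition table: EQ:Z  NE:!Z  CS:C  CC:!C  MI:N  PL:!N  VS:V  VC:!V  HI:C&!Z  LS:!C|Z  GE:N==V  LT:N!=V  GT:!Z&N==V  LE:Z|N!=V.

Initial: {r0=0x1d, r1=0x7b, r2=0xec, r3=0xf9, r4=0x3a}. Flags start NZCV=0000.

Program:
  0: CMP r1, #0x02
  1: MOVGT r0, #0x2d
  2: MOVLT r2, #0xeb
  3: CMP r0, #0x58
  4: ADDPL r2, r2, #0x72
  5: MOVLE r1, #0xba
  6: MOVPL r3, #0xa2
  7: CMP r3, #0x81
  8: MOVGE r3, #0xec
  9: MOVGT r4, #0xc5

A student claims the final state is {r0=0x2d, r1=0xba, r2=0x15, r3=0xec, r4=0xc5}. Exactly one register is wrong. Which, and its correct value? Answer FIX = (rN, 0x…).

[0] flags=0010 → (cmp)
[1] flags=0010 GT?T → r0=0x2d
[2] flags=0010 LT?F → skip
[3] flags=1000 → (cmp)
[4] flags=1000 PL?F → skip
[5] flags=1000 LE?T → r1=0xba
[6] flags=1000 PL?F → skip
[7] flags=0010 → (cmp)
[8] flags=0010 GE?T → r3=0xec
[9] flags=0010 GT?T → r4=0xc5

FIX = (r2, 0xec)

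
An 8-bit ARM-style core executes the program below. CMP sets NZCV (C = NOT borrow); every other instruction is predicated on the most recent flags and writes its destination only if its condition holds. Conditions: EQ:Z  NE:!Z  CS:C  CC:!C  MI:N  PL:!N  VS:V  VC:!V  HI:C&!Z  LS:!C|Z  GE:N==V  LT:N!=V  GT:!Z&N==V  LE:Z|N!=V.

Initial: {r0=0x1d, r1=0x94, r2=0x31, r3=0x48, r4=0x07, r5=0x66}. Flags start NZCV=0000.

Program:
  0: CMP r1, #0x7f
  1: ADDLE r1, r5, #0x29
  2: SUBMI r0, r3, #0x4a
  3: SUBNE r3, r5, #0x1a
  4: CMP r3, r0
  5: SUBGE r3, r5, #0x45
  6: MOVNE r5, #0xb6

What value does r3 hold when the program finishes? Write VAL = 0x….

VAL = 0x21

0: ✓ CMP  NZCV=0011
1: ✓ ADDLE  r1←0x8f
2: · SUBMI
3: ✓ SUBNE  r3←0x4c
4: ✓ CMP  NZCV=0010
5: ✓ SUBGE  r3←0x21
6: ✓ MOVNE  r5←0xb6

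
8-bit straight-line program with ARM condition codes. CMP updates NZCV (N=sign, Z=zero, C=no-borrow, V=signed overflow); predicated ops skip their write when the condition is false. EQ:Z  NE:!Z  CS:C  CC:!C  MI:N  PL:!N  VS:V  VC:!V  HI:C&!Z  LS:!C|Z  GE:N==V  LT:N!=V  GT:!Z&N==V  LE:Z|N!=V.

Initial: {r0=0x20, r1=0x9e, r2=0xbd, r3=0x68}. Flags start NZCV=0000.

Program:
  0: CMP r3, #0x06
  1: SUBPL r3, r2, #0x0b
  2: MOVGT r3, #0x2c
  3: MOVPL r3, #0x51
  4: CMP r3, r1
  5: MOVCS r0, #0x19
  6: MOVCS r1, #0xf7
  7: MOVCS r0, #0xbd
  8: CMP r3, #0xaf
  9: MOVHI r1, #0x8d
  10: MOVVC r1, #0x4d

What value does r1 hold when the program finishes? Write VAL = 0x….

0: ✓ CMP  NZCV=0010
1: ✓ SUBPL  r3←0xb2
2: ✓ MOVGT  r3←0x2c
3: ✓ MOVPL  r3←0x51
4: ✓ CMP  NZCV=1001
5: · MOVCS
6: · MOVCS
7: · MOVCS
8: ✓ CMP  NZCV=1001
9: · MOVHI
10: · MOVVC

VAL = 0x9e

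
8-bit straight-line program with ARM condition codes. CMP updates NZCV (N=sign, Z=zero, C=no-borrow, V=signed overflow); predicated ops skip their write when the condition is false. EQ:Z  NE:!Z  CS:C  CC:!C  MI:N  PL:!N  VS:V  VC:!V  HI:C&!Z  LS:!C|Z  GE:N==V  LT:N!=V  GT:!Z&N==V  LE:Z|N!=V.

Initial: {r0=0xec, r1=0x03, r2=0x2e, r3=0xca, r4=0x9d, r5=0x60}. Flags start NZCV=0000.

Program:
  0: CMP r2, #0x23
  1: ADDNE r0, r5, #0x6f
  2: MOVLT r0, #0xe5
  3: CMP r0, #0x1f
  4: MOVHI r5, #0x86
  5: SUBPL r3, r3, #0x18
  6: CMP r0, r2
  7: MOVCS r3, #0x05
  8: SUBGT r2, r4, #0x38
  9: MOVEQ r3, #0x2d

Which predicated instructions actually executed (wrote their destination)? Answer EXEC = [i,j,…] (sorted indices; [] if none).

EXEC = [1,4,7]

[0] flags=0010 → (cmp)
[1] flags=0010 NE?T → r0=0xcf
[2] flags=0010 LT?F → skip
[3] flags=1010 → (cmp)
[4] flags=1010 HI?T → r5=0x86
[5] flags=1010 PL?F → skip
[6] flags=1010 → (cmp)
[7] flags=1010 CS?T → r3=0x05
[8] flags=1010 GT?F → skip
[9] flags=1010 EQ?F → skip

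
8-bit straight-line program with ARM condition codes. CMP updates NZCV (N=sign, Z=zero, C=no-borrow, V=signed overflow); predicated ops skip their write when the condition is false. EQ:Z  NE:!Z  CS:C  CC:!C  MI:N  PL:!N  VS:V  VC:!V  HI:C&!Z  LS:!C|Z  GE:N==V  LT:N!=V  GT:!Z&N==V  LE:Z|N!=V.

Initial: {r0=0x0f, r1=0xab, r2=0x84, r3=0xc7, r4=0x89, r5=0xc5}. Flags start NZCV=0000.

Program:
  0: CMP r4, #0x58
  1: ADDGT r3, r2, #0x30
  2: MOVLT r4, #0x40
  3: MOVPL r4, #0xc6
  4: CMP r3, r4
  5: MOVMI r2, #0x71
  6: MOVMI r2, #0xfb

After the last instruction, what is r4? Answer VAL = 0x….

0: ✓ CMP  NZCV=0011
1: · ADDGT
2: ✓ MOVLT  r4←0x40
3: ✓ MOVPL  r4←0xc6
4: ✓ CMP  NZCV=0010
5: · MOVMI
6: · MOVMI

VAL = 0xc6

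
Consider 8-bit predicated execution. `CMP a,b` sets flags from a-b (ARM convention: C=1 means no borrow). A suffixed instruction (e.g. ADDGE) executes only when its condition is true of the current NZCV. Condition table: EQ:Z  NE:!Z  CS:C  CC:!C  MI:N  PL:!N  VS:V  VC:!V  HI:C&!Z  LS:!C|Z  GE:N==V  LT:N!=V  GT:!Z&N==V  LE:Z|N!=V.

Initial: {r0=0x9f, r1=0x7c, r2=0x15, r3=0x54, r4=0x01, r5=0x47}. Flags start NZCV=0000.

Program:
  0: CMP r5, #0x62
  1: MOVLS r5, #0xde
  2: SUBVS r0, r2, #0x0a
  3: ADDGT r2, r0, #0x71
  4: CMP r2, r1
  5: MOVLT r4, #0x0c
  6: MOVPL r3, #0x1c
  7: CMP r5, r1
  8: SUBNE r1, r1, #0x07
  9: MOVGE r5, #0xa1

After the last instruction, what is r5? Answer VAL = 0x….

0: ✓ CMP  NZCV=1000
1: ✓ MOVLS  r5←0xde
2: · SUBVS
3: · ADDGT
4: ✓ CMP  NZCV=1000
5: ✓ MOVLT  r4←0x0c
6: · MOVPL
7: ✓ CMP  NZCV=0011
8: ✓ SUBNE  r1←0x75
9: · MOVGE

VAL = 0xde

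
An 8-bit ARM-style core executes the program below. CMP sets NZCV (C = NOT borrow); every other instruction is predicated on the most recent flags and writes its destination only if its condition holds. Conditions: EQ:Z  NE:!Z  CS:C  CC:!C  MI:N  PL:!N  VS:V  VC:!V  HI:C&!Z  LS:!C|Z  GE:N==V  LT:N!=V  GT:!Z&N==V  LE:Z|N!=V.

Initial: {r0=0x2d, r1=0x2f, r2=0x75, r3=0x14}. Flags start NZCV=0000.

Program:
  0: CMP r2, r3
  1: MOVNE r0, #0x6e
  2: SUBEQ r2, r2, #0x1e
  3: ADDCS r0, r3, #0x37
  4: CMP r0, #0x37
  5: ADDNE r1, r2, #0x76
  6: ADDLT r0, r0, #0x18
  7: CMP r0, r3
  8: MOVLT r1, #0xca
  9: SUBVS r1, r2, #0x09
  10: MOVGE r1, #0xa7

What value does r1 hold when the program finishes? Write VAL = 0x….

[0] flags=0010 → (cmp)
[1] flags=0010 NE?T → r0=0x6e
[2] flags=0010 EQ?F → skip
[3] flags=0010 CS?T → r0=0x4b
[4] flags=0010 → (cmp)
[5] flags=0010 NE?T → r1=0xeb
[6] flags=0010 LT?F → skip
[7] flags=0010 → (cmp)
[8] flags=0010 LT?F → skip
[9] flags=0010 VS?F → skip
[10] flags=0010 GE?T → r1=0xa7

VAL = 0xa7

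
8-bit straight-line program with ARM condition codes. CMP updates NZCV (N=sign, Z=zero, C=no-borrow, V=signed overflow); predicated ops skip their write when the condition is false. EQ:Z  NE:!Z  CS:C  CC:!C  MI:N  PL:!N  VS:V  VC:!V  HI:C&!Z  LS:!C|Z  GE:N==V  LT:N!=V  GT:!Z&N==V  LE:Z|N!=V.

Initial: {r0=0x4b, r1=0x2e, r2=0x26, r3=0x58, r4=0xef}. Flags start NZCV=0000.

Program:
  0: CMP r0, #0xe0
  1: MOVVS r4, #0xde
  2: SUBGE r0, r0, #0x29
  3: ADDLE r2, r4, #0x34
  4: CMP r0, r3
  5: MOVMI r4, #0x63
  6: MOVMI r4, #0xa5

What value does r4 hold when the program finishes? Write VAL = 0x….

VAL = 0xa5

0: ✓ CMP  NZCV=0000
1: · MOVVS
2: ✓ SUBGE  r0←0x22
3: · ADDLE
4: ✓ CMP  NZCV=1000
5: ✓ MOVMI  r4←0x63
6: ✓ MOVMI  r4←0xa5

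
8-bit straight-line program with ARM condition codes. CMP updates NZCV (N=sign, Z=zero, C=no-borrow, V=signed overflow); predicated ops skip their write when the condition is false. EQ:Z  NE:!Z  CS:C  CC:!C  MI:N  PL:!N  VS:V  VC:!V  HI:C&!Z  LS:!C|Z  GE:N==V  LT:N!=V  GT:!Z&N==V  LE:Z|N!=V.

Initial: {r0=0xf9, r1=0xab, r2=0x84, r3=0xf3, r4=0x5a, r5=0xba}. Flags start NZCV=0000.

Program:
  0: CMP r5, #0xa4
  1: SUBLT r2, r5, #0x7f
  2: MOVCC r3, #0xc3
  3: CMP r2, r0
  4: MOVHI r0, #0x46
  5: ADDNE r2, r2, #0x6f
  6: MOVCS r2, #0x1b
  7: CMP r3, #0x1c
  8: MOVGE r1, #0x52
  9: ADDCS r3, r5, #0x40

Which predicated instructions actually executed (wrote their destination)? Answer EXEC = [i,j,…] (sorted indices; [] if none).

EXEC = [5,9]

[0] flags=0010 → (cmp)
[1] flags=0010 LT?F → skip
[2] flags=0010 CC?F → skip
[3] flags=1000 → (cmp)
[4] flags=1000 HI?F → skip
[5] flags=1000 NE?T → r2=0xf3
[6] flags=1000 CS?F → skip
[7] flags=1010 → (cmp)
[8] flags=1010 GE?F → skip
[9] flags=1010 CS?T → r3=0xfa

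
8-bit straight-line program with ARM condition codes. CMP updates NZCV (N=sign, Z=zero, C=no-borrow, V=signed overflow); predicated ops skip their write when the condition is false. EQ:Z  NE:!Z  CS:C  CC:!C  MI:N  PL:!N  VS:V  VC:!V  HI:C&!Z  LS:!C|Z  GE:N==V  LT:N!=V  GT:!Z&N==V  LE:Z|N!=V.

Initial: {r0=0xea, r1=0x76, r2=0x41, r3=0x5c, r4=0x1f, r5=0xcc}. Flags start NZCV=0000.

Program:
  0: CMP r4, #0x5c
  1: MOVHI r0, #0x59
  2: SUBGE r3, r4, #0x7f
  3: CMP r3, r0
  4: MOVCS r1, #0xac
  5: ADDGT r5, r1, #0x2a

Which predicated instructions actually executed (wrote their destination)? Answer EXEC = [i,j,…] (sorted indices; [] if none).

[0] flags=1000 → (cmp)
[1] flags=1000 HI?F → skip
[2] flags=1000 GE?F → skip
[3] flags=0000 → (cmp)
[4] flags=0000 CS?F → skip
[5] flags=0000 GT?T → r5=0xa0

EXEC = [5]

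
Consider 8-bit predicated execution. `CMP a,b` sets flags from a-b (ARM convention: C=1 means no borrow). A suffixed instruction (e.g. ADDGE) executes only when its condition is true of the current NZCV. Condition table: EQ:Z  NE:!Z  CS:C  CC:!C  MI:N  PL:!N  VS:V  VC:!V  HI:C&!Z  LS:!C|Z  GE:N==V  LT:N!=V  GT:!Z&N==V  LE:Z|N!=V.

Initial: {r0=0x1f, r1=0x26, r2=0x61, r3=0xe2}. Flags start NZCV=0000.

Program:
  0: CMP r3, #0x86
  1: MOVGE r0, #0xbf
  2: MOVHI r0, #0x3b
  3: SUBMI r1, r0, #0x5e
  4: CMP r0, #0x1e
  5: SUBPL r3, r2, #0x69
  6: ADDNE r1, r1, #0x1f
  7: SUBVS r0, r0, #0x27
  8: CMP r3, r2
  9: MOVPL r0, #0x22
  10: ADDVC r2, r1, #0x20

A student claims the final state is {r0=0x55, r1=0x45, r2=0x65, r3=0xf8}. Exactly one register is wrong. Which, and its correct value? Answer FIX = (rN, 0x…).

0: ✓ CMP  NZCV=0010
1: ✓ MOVGE  r0←0xbf
2: ✓ MOVHI  r0←0x3b
3: · SUBMI
4: ✓ CMP  NZCV=0010
5: ✓ SUBPL  r3←0xf8
6: ✓ ADDNE  r1←0x45
7: · SUBVS
8: ✓ CMP  NZCV=1010
9: · MOVPL
10: ✓ ADDVC  r2←0x65

FIX = (r0, 0x3b)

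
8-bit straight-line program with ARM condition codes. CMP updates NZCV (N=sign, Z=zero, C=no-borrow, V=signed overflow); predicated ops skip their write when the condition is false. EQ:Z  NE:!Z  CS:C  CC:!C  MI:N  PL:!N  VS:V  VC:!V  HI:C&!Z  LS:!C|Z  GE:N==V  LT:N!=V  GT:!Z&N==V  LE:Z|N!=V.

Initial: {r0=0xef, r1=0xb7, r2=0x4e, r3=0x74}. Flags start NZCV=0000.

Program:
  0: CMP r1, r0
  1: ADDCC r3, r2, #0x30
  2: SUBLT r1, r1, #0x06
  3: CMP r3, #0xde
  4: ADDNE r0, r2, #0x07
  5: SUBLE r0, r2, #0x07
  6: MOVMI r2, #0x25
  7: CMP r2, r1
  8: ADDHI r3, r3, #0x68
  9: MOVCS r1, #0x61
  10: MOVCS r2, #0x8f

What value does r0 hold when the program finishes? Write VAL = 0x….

[0] flags=1000 → (cmp)
[1] flags=1000 CC?T → r3=0x7e
[2] flags=1000 LT?T → r1=0xb1
[3] flags=1001 → (cmp)
[4] flags=1001 NE?T → r0=0x55
[5] flags=1001 LE?F → skip
[6] flags=1001 MI?T → r2=0x25
[7] flags=0000 → (cmp)
[8] flags=0000 HI?F → skip
[9] flags=0000 CS?F → skip
[10] flags=0000 CS?F → skip

VAL = 0x55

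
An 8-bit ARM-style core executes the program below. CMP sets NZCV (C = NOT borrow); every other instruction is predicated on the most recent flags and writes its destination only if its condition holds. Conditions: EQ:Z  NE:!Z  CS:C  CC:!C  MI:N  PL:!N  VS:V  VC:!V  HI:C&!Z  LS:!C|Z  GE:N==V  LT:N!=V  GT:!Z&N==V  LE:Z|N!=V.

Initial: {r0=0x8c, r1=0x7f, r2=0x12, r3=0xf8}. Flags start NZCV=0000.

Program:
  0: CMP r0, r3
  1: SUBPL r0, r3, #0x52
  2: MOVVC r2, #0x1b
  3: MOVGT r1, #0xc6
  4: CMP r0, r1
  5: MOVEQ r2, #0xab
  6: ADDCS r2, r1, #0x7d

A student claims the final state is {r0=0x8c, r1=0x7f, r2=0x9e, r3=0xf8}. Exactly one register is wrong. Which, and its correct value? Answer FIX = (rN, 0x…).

FIX = (r2, 0xfc)

0: ✓ CMP  NZCV=1000
1: · SUBPL
2: ✓ MOVVC  r2←0x1b
3: · MOVGT
4: ✓ CMP  NZCV=0011
5: · MOVEQ
6: ✓ ADDCS  r2←0xfc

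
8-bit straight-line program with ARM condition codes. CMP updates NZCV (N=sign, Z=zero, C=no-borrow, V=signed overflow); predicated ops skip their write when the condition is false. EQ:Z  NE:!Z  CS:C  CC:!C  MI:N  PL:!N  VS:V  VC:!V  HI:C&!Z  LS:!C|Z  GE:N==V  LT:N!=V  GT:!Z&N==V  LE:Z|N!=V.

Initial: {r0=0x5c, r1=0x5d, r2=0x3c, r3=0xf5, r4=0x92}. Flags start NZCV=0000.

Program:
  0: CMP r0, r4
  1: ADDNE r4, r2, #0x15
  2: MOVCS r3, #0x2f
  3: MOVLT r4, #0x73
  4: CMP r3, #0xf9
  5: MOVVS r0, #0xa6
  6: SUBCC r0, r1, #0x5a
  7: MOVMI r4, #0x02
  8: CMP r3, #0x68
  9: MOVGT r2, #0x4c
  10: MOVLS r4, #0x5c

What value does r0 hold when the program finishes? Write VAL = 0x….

[0] flags=1001 → (cmp)
[1] flags=1001 NE?T → r4=0x51
[2] flags=1001 CS?F → skip
[3] flags=1001 LT?F → skip
[4] flags=1000 → (cmp)
[5] flags=1000 VS?F → skip
[6] flags=1000 CC?T → r0=0x03
[7] flags=1000 MI?T → r4=0x02
[8] flags=1010 → (cmp)
[9] flags=1010 GT?F → skip
[10] flags=1010 LS?F → skip

VAL = 0x03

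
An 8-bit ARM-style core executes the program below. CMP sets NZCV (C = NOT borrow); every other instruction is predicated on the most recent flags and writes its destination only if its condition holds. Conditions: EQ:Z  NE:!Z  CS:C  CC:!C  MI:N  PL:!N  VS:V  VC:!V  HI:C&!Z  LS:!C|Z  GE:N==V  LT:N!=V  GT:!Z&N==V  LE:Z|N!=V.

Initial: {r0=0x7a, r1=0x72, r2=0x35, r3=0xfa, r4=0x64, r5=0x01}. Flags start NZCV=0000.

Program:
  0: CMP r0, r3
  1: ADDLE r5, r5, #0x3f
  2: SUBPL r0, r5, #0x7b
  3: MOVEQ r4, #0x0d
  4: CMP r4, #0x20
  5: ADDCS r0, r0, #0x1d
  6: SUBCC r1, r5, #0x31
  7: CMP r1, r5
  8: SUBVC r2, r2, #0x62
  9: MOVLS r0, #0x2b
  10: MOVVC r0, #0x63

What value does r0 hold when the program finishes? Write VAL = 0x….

0: ✓ CMP  NZCV=1001
1: · ADDLE
2: · SUBPL
3: · MOVEQ
4: ✓ CMP  NZCV=0010
5: ✓ ADDCS  r0←0x97
6: · SUBCC
7: ✓ CMP  NZCV=0010
8: ✓ SUBVC  r2←0xd3
9: · MOVLS
10: ✓ MOVVC  r0←0x63

VAL = 0x63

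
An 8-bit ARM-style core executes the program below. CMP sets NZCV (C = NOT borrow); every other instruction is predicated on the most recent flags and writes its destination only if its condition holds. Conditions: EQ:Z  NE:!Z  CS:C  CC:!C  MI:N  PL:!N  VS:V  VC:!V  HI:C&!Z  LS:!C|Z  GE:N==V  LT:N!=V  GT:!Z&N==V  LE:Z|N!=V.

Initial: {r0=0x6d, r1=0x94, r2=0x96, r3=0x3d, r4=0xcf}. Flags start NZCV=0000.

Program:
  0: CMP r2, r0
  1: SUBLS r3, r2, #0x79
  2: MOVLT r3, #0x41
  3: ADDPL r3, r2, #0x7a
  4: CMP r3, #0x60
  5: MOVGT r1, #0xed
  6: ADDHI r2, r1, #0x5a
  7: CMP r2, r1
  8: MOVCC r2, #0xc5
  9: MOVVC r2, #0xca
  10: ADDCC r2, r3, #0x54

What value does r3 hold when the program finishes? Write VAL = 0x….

[0] flags=0011 → (cmp)
[1] flags=0011 LS?F → skip
[2] flags=0011 LT?T → r3=0x41
[3] flags=0011 PL?T → r3=0x10
[4] flags=1000 → (cmp)
[5] flags=1000 GT?F → skip
[6] flags=1000 HI?F → skip
[7] flags=0010 → (cmp)
[8] flags=0010 CC?F → skip
[9] flags=0010 VC?T → r2=0xca
[10] flags=0010 CC?F → skip

VAL = 0x10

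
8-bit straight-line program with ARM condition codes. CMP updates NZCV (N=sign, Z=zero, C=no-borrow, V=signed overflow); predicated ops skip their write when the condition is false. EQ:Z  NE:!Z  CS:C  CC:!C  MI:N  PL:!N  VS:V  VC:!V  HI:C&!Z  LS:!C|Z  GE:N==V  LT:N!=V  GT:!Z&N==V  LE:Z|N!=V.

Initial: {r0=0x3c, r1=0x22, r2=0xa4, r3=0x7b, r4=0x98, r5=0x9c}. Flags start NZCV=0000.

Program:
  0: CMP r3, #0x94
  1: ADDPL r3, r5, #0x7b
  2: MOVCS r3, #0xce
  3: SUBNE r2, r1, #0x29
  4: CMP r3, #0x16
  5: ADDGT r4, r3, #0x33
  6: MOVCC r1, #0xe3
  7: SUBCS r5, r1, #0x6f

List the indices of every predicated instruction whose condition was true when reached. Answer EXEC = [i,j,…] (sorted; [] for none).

[0] flags=1001 → (cmp)
[1] flags=1001 PL?F → skip
[2] flags=1001 CS?F → skip
[3] flags=1001 NE?T → r2=0xf9
[4] flags=0010 → (cmp)
[5] flags=0010 GT?T → r4=0xae
[6] flags=0010 CC?F → skip
[7] flags=0010 CS?T → r5=0xb3

EXEC = [3,5,7]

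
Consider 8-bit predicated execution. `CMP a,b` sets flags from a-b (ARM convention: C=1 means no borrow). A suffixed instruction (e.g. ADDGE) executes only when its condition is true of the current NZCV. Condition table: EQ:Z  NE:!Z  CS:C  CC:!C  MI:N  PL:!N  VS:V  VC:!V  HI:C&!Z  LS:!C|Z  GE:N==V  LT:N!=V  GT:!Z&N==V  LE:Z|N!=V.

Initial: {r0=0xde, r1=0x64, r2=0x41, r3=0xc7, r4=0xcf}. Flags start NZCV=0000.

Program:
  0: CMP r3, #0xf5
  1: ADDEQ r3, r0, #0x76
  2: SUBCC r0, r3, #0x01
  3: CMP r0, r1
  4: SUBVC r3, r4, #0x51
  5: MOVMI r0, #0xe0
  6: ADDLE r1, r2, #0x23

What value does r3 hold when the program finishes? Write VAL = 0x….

VAL = 0xc7

[0] flags=1000 → (cmp)
[1] flags=1000 EQ?F → skip
[2] flags=1000 CC?T → r0=0xc6
[3] flags=0011 → (cmp)
[4] flags=0011 VC?F → skip
[5] flags=0011 MI?F → skip
[6] flags=0011 LE?T → r1=0x64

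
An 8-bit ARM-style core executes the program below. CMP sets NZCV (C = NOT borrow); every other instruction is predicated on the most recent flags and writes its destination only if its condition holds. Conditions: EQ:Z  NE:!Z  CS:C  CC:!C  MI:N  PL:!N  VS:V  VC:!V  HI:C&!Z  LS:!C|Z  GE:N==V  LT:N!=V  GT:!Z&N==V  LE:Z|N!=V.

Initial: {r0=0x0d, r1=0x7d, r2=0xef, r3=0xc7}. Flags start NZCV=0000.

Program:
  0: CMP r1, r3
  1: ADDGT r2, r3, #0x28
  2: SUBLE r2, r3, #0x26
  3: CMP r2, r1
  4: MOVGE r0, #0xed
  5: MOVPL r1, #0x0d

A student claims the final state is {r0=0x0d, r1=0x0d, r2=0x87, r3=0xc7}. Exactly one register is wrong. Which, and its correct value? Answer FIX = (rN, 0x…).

FIX = (r2, 0xef)

[0] flags=1001 → (cmp)
[1] flags=1001 GT?T → r2=0xef
[2] flags=1001 LE?F → skip
[3] flags=0011 → (cmp)
[4] flags=0011 GE?F → skip
[5] flags=0011 PL?T → r1=0x0d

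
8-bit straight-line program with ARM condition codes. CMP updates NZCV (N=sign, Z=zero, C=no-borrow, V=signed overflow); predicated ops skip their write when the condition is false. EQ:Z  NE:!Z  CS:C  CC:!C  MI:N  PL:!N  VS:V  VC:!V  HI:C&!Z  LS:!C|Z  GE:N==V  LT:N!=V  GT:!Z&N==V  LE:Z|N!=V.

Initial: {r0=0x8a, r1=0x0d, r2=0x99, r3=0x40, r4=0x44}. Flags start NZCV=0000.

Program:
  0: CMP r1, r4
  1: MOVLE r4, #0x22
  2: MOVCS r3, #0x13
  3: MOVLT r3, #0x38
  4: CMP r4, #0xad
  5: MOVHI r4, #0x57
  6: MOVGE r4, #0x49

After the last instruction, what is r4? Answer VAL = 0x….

VAL = 0x49

0: ✓ CMP  NZCV=1000
1: ✓ MOVLE  r4←0x22
2: · MOVCS
3: ✓ MOVLT  r3←0x38
4: ✓ CMP  NZCV=0000
5: · MOVHI
6: ✓ MOVGE  r4←0x49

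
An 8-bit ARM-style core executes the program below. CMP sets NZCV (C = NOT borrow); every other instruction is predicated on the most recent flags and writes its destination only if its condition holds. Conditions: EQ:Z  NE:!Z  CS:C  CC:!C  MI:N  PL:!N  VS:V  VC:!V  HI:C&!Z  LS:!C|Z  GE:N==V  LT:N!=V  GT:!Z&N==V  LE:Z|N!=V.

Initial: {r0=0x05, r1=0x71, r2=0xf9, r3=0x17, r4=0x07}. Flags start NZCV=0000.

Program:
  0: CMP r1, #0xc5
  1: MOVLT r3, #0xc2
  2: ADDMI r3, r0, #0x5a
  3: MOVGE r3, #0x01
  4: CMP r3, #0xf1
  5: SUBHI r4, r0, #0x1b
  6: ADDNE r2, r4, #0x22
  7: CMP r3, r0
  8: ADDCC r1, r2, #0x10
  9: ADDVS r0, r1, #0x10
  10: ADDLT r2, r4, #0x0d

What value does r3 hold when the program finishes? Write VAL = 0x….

VAL = 0x01

[0] flags=1001 → (cmp)
[1] flags=1001 LT?F → skip
[2] flags=1001 MI?T → r3=0x5f
[3] flags=1001 GE?T → r3=0x01
[4] flags=0000 → (cmp)
[5] flags=0000 HI?F → skip
[6] flags=0000 NE?T → r2=0x29
[7] flags=1000 → (cmp)
[8] flags=1000 CC?T → r1=0x39
[9] flags=1000 VS?F → skip
[10] flags=1000 LT?T → r2=0x14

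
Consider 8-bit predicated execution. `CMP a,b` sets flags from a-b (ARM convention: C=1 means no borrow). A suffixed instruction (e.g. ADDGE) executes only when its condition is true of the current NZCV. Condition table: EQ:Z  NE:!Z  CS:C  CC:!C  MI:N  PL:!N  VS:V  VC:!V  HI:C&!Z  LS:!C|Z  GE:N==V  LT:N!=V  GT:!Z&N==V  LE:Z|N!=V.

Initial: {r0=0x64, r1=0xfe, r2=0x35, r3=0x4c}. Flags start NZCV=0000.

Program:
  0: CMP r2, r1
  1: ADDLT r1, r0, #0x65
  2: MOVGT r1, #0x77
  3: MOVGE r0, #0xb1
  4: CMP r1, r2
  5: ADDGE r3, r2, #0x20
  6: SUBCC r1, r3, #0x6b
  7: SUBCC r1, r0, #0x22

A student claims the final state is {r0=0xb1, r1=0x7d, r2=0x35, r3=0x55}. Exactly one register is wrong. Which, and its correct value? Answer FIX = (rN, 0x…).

0: ✓ CMP  NZCV=0000
1: · ADDLT
2: ✓ MOVGT  r1←0x77
3: ✓ MOVGE  r0←0xb1
4: ✓ CMP  NZCV=0010
5: ✓ ADDGE  r3←0x55
6: · SUBCC
7: · SUBCC

FIX = (r1, 0x77)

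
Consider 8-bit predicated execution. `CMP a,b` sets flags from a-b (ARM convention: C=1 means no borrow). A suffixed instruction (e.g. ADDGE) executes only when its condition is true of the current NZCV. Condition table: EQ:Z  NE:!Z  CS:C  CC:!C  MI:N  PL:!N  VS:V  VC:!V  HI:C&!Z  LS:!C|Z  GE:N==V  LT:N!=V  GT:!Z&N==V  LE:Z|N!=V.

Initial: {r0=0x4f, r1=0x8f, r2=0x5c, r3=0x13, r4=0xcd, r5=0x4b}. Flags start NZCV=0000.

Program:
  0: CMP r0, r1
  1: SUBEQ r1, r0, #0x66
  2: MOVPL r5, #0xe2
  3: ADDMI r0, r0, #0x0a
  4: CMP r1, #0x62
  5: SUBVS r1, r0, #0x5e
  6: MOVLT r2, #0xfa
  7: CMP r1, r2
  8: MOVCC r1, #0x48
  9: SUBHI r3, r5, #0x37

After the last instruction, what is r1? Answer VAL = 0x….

VAL = 0xfb

[0] flags=1001 → (cmp)
[1] flags=1001 EQ?F → skip
[2] flags=1001 PL?F → skip
[3] flags=1001 MI?T → r0=0x59
[4] flags=0011 → (cmp)
[5] flags=0011 VS?T → r1=0xfb
[6] flags=0011 LT?T → r2=0xfa
[7] flags=0010 → (cmp)
[8] flags=0010 CC?F → skip
[9] flags=0010 HI?T → r3=0x14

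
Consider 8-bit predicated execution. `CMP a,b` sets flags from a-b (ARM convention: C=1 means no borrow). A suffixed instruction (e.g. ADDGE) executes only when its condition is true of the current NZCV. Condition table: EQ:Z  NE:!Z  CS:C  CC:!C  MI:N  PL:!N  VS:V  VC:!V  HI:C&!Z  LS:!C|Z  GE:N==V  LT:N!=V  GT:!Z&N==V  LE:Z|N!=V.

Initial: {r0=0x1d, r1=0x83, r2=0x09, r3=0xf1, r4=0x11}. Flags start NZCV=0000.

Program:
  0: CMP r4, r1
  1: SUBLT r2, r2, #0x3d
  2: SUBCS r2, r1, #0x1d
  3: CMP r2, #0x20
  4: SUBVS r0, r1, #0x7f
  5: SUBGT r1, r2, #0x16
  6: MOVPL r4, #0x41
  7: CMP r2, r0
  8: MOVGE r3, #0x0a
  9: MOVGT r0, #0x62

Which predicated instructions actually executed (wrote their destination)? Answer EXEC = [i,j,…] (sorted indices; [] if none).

EXEC = []

[0] flags=1001 → (cmp)
[1] flags=1001 LT?F → skip
[2] flags=1001 CS?F → skip
[3] flags=1000 → (cmp)
[4] flags=1000 VS?F → skip
[5] flags=1000 GT?F → skip
[6] flags=1000 PL?F → skip
[7] flags=1000 → (cmp)
[8] flags=1000 GE?F → skip
[9] flags=1000 GT?F → skip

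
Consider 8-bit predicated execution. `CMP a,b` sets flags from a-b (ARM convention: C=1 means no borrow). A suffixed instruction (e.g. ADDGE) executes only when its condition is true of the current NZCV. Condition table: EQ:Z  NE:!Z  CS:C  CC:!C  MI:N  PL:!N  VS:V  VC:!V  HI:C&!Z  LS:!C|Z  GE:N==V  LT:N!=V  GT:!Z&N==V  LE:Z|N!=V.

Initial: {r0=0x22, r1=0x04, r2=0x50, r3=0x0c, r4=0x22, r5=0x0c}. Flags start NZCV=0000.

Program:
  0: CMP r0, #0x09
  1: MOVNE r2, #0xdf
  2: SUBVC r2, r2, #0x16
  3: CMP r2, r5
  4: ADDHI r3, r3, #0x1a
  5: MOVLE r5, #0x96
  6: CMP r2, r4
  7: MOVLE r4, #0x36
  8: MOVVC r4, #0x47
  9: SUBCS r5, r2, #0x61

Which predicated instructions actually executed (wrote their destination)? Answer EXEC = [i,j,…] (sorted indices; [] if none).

EXEC = [1,2,4,5,7,8,9]

[0] flags=0010 → (cmp)
[1] flags=0010 NE?T → r2=0xdf
[2] flags=0010 VC?T → r2=0xc9
[3] flags=1010 → (cmp)
[4] flags=1010 HI?T → r3=0x26
[5] flags=1010 LE?T → r5=0x96
[6] flags=1010 → (cmp)
[7] flags=1010 LE?T → r4=0x36
[8] flags=1010 VC?T → r4=0x47
[9] flags=1010 CS?T → r5=0x68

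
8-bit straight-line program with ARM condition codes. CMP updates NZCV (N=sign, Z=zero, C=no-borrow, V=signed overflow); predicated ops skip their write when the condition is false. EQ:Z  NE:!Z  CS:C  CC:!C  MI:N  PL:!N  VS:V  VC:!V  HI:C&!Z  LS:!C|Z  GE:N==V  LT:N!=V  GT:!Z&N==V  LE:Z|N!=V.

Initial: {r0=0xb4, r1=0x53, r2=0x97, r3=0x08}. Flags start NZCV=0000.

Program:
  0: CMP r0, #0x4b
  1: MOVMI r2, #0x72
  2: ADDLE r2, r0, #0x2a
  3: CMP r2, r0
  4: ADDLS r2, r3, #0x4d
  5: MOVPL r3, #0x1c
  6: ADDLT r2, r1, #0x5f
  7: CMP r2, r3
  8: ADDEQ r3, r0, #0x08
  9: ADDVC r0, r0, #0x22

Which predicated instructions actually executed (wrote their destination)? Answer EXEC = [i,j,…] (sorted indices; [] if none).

EXEC = [2,5,9]

[0] flags=0011 → (cmp)
[1] flags=0011 MI?F → skip
[2] flags=0011 LE?T → r2=0xde
[3] flags=0010 → (cmp)
[4] flags=0010 LS?F → skip
[5] flags=0010 PL?T → r3=0x1c
[6] flags=0010 LT?F → skip
[7] flags=1010 → (cmp)
[8] flags=1010 EQ?F → skip
[9] flags=1010 VC?T → r0=0xd6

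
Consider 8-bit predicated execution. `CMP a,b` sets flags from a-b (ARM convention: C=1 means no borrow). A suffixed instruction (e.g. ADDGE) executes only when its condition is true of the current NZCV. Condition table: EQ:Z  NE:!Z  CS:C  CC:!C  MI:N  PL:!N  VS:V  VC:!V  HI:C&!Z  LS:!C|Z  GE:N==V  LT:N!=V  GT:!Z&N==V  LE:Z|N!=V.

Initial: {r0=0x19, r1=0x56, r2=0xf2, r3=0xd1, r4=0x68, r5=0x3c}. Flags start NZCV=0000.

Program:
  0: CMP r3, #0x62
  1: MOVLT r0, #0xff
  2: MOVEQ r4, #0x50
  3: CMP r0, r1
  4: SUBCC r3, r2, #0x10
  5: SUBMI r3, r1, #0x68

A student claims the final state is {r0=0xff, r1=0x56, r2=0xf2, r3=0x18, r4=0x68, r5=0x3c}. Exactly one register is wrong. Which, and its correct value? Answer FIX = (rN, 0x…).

FIX = (r3, 0xee)

[0] flags=0011 → (cmp)
[1] flags=0011 LT?T → r0=0xff
[2] flags=0011 EQ?F → skip
[3] flags=1010 → (cmp)
[4] flags=1010 CC?F → skip
[5] flags=1010 MI?T → r3=0xee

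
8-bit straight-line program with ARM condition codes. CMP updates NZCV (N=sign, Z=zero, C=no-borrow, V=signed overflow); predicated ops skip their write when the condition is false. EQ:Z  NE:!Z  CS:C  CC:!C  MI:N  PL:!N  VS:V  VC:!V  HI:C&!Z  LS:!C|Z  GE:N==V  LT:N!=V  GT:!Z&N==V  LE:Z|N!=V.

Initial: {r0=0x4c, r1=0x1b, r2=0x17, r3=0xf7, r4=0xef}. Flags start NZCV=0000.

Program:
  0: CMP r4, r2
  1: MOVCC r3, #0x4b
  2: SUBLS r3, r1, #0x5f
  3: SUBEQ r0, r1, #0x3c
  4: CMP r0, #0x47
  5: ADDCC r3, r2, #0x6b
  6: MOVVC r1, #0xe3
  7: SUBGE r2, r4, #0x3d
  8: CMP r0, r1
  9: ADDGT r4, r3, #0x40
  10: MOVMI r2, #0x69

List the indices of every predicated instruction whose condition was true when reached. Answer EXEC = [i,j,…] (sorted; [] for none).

[0] flags=1010 → (cmp)
[1] flags=1010 CC?F → skip
[2] flags=1010 LS?F → skip
[3] flags=1010 EQ?F → skip
[4] flags=0010 → (cmp)
[5] flags=0010 CC?F → skip
[6] flags=0010 VC?T → r1=0xe3
[7] flags=0010 GE?T → r2=0xb2
[8] flags=0000 → (cmp)
[9] flags=0000 GT?T → r4=0x37
[10] flags=0000 MI?F → skip

EXEC = [6,7,9]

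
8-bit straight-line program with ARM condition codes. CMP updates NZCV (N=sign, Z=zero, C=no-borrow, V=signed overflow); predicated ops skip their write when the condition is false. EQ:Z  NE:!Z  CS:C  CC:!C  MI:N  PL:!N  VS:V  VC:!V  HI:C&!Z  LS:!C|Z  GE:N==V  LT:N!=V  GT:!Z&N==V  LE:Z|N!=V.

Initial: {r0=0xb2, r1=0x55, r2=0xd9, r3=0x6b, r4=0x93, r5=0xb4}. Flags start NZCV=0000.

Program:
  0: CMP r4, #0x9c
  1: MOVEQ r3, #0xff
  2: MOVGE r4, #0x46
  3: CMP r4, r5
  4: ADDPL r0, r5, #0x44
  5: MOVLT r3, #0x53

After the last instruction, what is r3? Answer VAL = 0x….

[0] flags=1000 → (cmp)
[1] flags=1000 EQ?F → skip
[2] flags=1000 GE?F → skip
[3] flags=1000 → (cmp)
[4] flags=1000 PL?F → skip
[5] flags=1000 LT?T → r3=0x53

VAL = 0x53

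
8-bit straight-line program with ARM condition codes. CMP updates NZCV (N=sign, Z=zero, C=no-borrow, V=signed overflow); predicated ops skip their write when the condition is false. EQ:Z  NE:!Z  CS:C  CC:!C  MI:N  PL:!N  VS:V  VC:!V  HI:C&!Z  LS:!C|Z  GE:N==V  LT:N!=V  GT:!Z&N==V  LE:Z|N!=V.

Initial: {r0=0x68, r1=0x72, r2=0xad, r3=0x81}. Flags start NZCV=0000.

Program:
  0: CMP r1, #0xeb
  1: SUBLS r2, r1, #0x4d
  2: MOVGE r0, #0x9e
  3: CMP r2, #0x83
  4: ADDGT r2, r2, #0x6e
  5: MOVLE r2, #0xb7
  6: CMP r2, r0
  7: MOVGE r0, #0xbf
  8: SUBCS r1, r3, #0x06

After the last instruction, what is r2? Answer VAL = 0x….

VAL = 0x93

0: ✓ CMP  NZCV=1001
1: ✓ SUBLS  r2←0x25
2: ✓ MOVGE  r0←0x9e
3: ✓ CMP  NZCV=1001
4: ✓ ADDGT  r2←0x93
5: · MOVLE
6: ✓ CMP  NZCV=1000
7: · MOVGE
8: · SUBCS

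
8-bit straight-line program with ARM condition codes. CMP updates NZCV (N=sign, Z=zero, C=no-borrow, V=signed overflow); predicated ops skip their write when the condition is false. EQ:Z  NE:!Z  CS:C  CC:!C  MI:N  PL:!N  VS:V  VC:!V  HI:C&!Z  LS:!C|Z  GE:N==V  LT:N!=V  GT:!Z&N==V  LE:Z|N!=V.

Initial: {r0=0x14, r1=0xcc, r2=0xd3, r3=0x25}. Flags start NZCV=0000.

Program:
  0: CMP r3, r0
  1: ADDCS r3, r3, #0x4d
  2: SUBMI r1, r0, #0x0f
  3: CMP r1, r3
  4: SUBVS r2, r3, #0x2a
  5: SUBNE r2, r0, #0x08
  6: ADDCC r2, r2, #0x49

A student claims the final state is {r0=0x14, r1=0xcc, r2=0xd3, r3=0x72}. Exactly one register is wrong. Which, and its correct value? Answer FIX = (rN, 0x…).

[0] flags=0010 → (cmp)
[1] flags=0010 CS?T → r3=0x72
[2] flags=0010 MI?F → skip
[3] flags=0011 → (cmp)
[4] flags=0011 VS?T → r2=0x48
[5] flags=0011 NE?T → r2=0x0c
[6] flags=0011 CC?F → skip

FIX = (r2, 0x0c)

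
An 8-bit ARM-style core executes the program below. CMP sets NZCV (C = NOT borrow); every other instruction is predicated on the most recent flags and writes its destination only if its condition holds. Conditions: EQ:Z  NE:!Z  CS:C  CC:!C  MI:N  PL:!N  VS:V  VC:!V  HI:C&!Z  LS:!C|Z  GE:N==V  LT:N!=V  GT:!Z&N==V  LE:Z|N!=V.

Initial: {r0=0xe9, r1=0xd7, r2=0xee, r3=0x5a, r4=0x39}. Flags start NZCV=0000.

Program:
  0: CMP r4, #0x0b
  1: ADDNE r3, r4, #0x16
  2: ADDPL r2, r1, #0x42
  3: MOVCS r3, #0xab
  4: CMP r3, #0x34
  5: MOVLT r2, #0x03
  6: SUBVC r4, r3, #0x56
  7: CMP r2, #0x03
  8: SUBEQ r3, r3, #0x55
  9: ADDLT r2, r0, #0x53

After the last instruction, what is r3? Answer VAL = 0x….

VAL = 0x56

[0] flags=0010 → (cmp)
[1] flags=0010 NE?T → r3=0x4f
[2] flags=0010 PL?T → r2=0x19
[3] flags=0010 CS?T → r3=0xab
[4] flags=0011 → (cmp)
[5] flags=0011 LT?T → r2=0x03
[6] flags=0011 VC?F → skip
[7] flags=0110 → (cmp)
[8] flags=0110 EQ?T → r3=0x56
[9] flags=0110 LT?F → skip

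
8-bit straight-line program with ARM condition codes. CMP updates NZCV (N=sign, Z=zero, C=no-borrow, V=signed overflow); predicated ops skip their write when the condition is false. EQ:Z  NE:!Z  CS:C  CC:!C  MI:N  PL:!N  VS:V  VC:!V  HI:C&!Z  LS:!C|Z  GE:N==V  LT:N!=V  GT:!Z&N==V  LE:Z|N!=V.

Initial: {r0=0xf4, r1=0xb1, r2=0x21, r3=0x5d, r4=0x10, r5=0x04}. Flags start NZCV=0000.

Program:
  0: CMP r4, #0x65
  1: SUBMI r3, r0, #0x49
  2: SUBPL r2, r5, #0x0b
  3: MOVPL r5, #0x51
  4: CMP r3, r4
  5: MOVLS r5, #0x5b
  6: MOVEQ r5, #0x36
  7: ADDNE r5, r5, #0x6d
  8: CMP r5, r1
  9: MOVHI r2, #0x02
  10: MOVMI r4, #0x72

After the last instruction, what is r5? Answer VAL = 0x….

0: ✓ CMP  NZCV=1000
1: ✓ SUBMI  r3←0xab
2: · SUBPL
3: · MOVPL
4: ✓ CMP  NZCV=1010
5: · MOVLS
6: · MOVEQ
7: ✓ ADDNE  r5←0x71
8: ✓ CMP  NZCV=1001
9: · MOVHI
10: ✓ MOVMI  r4←0x72

VAL = 0x71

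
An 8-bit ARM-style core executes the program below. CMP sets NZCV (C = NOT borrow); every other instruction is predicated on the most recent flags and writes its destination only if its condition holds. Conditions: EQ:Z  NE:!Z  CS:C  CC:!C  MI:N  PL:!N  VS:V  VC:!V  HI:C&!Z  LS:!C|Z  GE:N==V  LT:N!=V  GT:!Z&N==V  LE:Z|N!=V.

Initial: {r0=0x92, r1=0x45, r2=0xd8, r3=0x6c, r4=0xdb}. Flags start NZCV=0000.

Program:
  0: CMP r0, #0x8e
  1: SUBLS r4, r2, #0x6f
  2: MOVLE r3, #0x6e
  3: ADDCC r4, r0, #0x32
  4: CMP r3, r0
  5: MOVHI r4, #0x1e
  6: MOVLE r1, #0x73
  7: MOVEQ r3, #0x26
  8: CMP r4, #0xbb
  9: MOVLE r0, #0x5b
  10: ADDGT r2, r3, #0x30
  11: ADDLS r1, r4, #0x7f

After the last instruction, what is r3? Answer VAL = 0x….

[0] flags=0010 → (cmp)
[1] flags=0010 LS?F → skip
[2] flags=0010 LE?F → skip
[3] flags=0010 CC?F → skip
[4] flags=1001 → (cmp)
[5] flags=1001 HI?F → skip
[6] flags=1001 LE?F → skip
[7] flags=1001 EQ?F → skip
[8] flags=0010 → (cmp)
[9] flags=0010 LE?F → skip
[10] flags=0010 GT?T → r2=0x9c
[11] flags=0010 LS?F → skip

VAL = 0x6c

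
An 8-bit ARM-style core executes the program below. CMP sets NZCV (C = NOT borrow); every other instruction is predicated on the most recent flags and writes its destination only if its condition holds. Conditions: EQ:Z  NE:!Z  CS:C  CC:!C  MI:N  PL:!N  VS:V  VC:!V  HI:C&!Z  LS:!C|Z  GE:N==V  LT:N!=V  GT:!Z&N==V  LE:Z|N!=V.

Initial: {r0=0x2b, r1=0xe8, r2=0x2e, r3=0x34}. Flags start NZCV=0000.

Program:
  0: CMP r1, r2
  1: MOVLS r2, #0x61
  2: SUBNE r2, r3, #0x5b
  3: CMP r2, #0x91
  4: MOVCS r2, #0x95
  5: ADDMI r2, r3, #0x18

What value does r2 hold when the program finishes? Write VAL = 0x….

VAL = 0x95

[0] flags=1010 → (cmp)
[1] flags=1010 LS?F → skip
[2] flags=1010 NE?T → r2=0xd9
[3] flags=0010 → (cmp)
[4] flags=0010 CS?T → r2=0x95
[5] flags=0010 MI?F → skip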